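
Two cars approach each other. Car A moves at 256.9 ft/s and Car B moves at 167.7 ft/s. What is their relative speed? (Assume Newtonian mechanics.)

v_rel = v_A + v_B = 256.9 + 167.7 = 424.6 ft/s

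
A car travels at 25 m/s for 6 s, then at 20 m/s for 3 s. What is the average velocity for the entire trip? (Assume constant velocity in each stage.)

d₁ = v₁t₁ = 25 × 6 = 150 m
d₂ = v₂t₂ = 20 × 3 = 60 m
d_total = 210 m, t_total = 9 s
v_avg = d_total/t_total = 210/9 = 23.33 m/s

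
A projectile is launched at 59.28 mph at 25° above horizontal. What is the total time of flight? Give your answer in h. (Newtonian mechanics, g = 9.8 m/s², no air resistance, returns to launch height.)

v₀ = 59.28 mph × 0.44704 = 26.5005 m/s
T = 2 × v₀ × sin(θ) / g = 2 × 26.5005 × sin(25°) / 9.8 = 2 × 26.5005 × 0.422618 / 9.8 = 2.28563 s
T = 2.28563 s / 3600.0 = 0.0006349 h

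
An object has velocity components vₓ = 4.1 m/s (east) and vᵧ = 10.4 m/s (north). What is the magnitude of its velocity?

|v| = √(vₓ² + vᵧ²) = √(4.1² + 10.4²) = √(124.97) = 11.18 m/s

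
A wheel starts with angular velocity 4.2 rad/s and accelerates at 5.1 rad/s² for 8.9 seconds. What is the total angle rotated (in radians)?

θ = ω₀t + ½αt² = 4.2×8.9 + ½×5.1×8.9² = 239.37 rad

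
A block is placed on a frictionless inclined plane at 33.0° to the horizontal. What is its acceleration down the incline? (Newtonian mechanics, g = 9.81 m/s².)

a = g sin(θ) = 9.81 × sin(33.0°) = 9.81 × 0.5446 = 5.34 m/s²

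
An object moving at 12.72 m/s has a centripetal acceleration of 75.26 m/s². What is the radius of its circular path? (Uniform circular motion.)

r = v²/a_c = 12.72²/75.26 = 2.15 m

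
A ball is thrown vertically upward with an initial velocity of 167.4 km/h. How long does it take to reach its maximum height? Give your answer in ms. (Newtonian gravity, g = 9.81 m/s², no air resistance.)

v₀ = 167.4 km/h × 0.2777777777777778 = 46.5 m/s
t_up = v₀ / g = 46.5 / 9.81 = 4.74006 s
t_up = 4.74006 s / 0.001 = 4740 ms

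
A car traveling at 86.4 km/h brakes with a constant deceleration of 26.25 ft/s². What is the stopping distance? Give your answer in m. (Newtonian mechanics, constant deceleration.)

v₀ = 86.4 km/h × 0.2777777777777778 = 24.0 m/s
a = 26.25 ft/s² × 0.3048 = 8.001 m/s²
d = v₀² / (2a) = 24.0² / (2 × 8.001) = 576.0 / 16.002 = 36.0 m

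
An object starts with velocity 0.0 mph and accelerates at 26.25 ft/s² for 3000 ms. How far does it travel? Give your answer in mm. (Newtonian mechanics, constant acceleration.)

v₀ = 0.0 mph × 0.44704 = 0.0 m/s
a = 26.25 ft/s² × 0.3048 = 8.001 m/s²
t = 3000 ms × 0.001 = 3.0 s
d = v₀ × t + ½ × a × t² = 0.0 × 3.0 + 0.5 × 8.001 × 3.0² = 36.0045 m
d = 36.0045 m / 0.001 = 36000 mm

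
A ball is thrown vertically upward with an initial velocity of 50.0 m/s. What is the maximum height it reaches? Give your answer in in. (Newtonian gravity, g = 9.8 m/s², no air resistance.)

h_max = v₀² / (2g) = 50.0² / (2 × 9.8) = 2500.0 / 19.6 = 127.551 m
h_max = 127.551 m / 0.0254 = 5022 in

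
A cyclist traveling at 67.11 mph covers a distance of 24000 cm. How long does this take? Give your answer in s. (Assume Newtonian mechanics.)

d = 24000 cm × 0.01 = 240.0 m
v = 67.11 mph × 0.44704 = 30.0009 m/s
t = d / v = 240.0 / 30.0009 = 8.0 s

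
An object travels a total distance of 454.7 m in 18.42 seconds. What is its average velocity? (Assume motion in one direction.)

v_avg = Δd / Δt = 454.7 / 18.42 = 24.69 m/s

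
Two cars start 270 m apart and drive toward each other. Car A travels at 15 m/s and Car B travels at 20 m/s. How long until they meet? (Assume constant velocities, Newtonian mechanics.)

Combined speed: v_combined = 15 + 20 = 35 m/s
Time to meet: t = d/v_combined = 270/35 = 7.71 s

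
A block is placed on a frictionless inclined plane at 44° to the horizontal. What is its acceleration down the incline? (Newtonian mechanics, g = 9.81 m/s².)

a = g sin(θ) = 9.81 × sin(44°) = 9.81 × 0.69466 = 6.81 m/s²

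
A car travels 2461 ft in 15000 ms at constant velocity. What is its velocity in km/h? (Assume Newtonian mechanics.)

d = 2461 ft × 0.3048 = 750.113 m
t = 15000 ms × 0.001 = 15.0 s
v = d / t = 750.113 / 15.0 = 50.0075 m/s
v = 50.0075 m/s / 0.2777777777777778 = 180.0 km/h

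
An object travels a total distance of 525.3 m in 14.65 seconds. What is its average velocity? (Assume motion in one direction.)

v_avg = Δd / Δt = 525.3 / 14.65 = 35.86 m/s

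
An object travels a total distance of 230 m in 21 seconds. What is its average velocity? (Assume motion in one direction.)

v_avg = Δd / Δt = 230 / 21 = 10.95 m/s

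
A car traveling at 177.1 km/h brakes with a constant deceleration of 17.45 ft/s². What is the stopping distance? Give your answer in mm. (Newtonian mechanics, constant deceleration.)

v₀ = 177.1 km/h × 0.2777777777777778 = 49.1944 m/s
a = 17.45 ft/s² × 0.3048 = 5.31876 m/s²
d = v₀² / (2a) = 49.1944² / (2 × 5.31876) = 2420.09 / 10.6375 = 227.506 m
d = 227.506 m / 0.001 = 227500 mm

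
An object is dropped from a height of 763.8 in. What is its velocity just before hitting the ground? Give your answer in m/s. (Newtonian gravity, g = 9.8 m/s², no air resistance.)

h = 763.8 in × 0.0254 = 19.4005 m
v = √(2gh) = √(2 × 9.8 × 19.4005) = 19.5 m/s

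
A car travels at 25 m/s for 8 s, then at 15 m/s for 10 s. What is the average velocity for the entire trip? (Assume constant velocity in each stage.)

d₁ = v₁t₁ = 25 × 8 = 200 m
d₂ = v₂t₂ = 15 × 10 = 150 m
d_total = 350 m, t_total = 18 s
v_avg = d_total/t_total = 350/18 = 19.44 m/s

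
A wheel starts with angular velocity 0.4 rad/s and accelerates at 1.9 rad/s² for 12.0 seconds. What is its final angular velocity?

ω = ω₀ + αt = 0.4 + 1.9 × 12.0 = 23.2 rad/s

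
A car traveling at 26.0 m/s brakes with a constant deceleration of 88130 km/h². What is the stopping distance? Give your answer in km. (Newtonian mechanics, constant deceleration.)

a = 88130 km/h² × 7.716049382716049e-05 = 6.80015 m/s²
d = v₀² / (2a) = 26.0² / (2 × 6.80015) = 676.0 / 13.6003 = 49.7048 m
d = 49.7048 m / 1000.0 = 0.0497 km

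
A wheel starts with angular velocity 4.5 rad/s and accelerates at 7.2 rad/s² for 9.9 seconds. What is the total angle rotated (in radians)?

θ = ω₀t + ½αt² = 4.5×9.9 + ½×7.2×9.9² = 397.39 rad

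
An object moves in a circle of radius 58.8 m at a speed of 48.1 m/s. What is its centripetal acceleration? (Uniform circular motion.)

a_c = v²/r = 48.1²/58.8 = 2313.61/58.8 = 39.35 m/s²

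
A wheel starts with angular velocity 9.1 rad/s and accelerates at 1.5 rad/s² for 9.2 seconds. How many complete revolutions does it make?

θ = ω₀t + ½αt² = 9.1×9.2 + ½×1.5×9.2² = 147.2 rad
Total revolutions = θ/(2π) = 147.2/(2π) = 23.43
Complete revolutions = ⌊23.43⌋ = 23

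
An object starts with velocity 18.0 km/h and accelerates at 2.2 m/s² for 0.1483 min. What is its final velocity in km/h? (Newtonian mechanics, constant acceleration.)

v₀ = 18.0 km/h × 0.2777777777777778 = 5.0 m/s
t = 0.1483 min × 60.0 = 8.898 s
v = v₀ + a × t = 5.0 + 2.2 × 8.898 = 24.5756 m/s
v = 24.5756 m/s / 0.2777777777777778 = 88.47 km/h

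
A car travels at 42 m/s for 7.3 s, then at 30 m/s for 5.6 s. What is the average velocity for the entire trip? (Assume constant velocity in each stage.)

d₁ = v₁t₁ = 42 × 7.3 = 306.6 m
d₂ = v₂t₂ = 30 × 5.6 = 168.0 m
d_total = 474.6 m, t_total = 12.9 s
v_avg = d_total/t_total = 474.6/12.9 = 36.79 m/s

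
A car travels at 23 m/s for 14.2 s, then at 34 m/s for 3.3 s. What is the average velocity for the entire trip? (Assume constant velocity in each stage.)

d₁ = v₁t₁ = 23 × 14.2 = 326.6 m
d₂ = v₂t₂ = 34 × 3.3 = 112.2 m
d_total = 438.8 m, t_total = 17.5 s
v_avg = d_total/t_total = 438.8/17.5 = 25.07 m/s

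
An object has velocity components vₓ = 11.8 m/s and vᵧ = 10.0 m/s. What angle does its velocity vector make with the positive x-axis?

θ = arctan(vᵧ/vₓ) = arctan(10.0/11.8) = 40.28°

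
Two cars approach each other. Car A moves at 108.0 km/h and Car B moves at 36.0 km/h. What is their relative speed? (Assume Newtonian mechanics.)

v_rel = v_A + v_B = 108.0 + 36.0 = 144.0 km/h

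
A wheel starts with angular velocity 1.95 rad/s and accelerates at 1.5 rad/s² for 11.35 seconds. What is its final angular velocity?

ω = ω₀ + αt = 1.95 + 1.5 × 11.35 = 18.97 rad/s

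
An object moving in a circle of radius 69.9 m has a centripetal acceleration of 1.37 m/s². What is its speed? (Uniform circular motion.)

v = √(a_c × r) = √(1.37 × 69.9) = 9.79 m/s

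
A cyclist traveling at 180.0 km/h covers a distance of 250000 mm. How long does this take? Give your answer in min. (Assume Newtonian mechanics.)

d = 250000 mm × 0.001 = 250.0 m
v = 180.0 km/h × 0.2777777777777778 = 50.0 m/s
t = d / v = 250.0 / 50.0 = 5.0 s
t = 5.0 s / 60.0 = 0.08333 min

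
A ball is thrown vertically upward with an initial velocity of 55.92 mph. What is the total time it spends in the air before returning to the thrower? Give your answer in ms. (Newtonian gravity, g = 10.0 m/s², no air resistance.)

v₀ = 55.92 mph × 0.44704 = 24.9985 m/s
t_total = 2 × v₀ / g = 2 × 24.9985 / 10.0 = 4.9997 s
t_total = 4.9997 s / 0.001 = 5000 ms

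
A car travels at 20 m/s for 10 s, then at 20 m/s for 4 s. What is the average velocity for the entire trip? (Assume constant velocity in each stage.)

d₁ = v₁t₁ = 20 × 10 = 200 m
d₂ = v₂t₂ = 20 × 4 = 80 m
d_total = 280 m, t_total = 14 s
v_avg = d_total/t_total = 280/14 = 20.0 m/s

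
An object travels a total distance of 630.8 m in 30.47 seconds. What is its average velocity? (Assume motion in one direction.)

v_avg = Δd / Δt = 630.8 / 30.47 = 20.7 m/s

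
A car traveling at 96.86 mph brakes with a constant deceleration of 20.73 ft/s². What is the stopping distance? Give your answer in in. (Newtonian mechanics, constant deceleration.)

v₀ = 96.86 mph × 0.44704 = 43.3003 m/s
a = 20.73 ft/s² × 0.3048 = 6.3185 m/s²
d = v₀² / (2a) = 43.3003² / (2 × 6.3185) = 1874.92 / 12.637 = 148.367 m
d = 148.367 m / 0.0254 = 5841 in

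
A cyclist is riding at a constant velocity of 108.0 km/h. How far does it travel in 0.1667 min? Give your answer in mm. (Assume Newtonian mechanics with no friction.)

v = 108.0 km/h × 0.2777777777777778 = 30.0 m/s
t = 0.1667 min × 60.0 = 10.002 s
d = v × t = 30.0 × 10.002 = 300.06 m
d = 300.06 m / 0.001 = 300100 mm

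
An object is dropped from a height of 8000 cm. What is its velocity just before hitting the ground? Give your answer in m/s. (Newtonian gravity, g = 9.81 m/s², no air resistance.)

h = 8000 cm × 0.01 = 80.0 m
v = √(2gh) = √(2 × 9.81 × 80.0) = 39.62 m/s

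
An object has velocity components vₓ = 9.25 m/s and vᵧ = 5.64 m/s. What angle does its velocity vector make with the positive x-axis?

θ = arctan(vᵧ/vₓ) = arctan(5.64/9.25) = 31.37°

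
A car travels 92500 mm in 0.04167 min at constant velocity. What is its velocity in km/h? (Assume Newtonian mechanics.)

d = 92500 mm × 0.001 = 92.5 m
t = 0.04167 min × 60.0 = 2.5002 s
v = d / t = 92.5 / 2.5002 = 36.997 m/s
v = 36.997 m/s / 0.2777777777777778 = 133.2 km/h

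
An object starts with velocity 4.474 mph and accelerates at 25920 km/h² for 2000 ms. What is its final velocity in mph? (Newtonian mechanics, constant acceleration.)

v₀ = 4.474 mph × 0.44704 = 2.00006 m/s
a = 25920 km/h² × 7.716049382716049e-05 = 2.0 m/s²
t = 2000 ms × 0.001 = 2.0 s
v = v₀ + a × t = 2.00006 + 2.0 × 2.0 = 6.00006 m/s
v = 6.00006 m/s / 0.44704 = 13.42 mph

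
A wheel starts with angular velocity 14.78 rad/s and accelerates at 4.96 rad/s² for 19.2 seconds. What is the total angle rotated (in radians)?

θ = ω₀t + ½αt² = 14.78×19.2 + ½×4.96×19.2² = 1198.0 rad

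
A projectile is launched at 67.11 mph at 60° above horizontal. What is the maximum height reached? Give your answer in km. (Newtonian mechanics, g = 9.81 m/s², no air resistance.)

v₀ = 67.11 mph × 0.44704 = 30.0009 m/s
H = v₀² × sin²(θ) / (2g) = 30.0009² × sin(60°)² / (2 × 9.81) = 900.054 × 0.75 / 19.62 = 34.4057 m
H = 34.4057 m / 1000.0 = 0.03441 km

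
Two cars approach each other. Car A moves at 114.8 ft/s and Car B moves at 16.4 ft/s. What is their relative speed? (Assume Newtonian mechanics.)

v_rel = v_A + v_B = 114.8 + 16.4 = 131.2 ft/s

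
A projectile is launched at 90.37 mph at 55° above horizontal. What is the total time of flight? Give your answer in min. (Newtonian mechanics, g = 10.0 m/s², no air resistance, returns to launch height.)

v₀ = 90.37 mph × 0.44704 = 40.399 m/s
T = 2 × v₀ × sin(θ) / g = 2 × 40.399 × sin(55°) / 10.0 = 2 × 40.399 × 0.819152 / 10.0 = 6.61858 s
T = 6.61858 s / 60.0 = 0.1103 min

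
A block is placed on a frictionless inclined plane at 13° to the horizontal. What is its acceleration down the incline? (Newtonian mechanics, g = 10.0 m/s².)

a = g sin(θ) = 10.0 × sin(13°) = 10.0 × 0.225 = 2.25 m/s²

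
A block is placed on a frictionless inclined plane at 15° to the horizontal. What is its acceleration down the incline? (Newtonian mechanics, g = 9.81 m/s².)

a = g sin(θ) = 9.81 × sin(15°) = 9.81 × 0.2588 = 2.54 m/s²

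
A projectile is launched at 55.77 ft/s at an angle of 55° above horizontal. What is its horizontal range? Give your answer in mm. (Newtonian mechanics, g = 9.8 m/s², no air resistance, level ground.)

v₀ = 55.77 ft/s × 0.3048 = 16.9987 m/s
R = v₀² × sin(2θ) / g = 16.9987² × sin(2 × 55°) / 9.8 = 288.956 × 0.939693 / 9.8 = 27.7071 m
R = 27.7071 m / 0.001 = 27710 mm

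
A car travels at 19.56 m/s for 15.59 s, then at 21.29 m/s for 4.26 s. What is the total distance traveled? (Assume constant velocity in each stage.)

d₁ = v₁t₁ = 19.56 × 15.59 = 304.9404 m
d₂ = v₂t₂ = 21.29 × 4.26 = 90.6954 m
d_total = 304.9404 + 90.6954 = 395.64 m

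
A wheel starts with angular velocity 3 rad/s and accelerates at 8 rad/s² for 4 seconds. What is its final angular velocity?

ω = ω₀ + αt = 3 + 8 × 4 = 35 rad/s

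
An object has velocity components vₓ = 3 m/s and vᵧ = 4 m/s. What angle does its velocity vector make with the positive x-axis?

θ = arctan(vᵧ/vₓ) = arctan(4/3) = 53.13°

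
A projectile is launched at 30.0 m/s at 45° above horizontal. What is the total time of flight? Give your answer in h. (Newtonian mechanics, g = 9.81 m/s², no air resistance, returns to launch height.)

T = 2 × v₀ × sin(θ) / g = 2 × 30.0 × sin(45°) / 9.81 = 2 × 30.0 × 0.707107 / 9.81 = 4.32481 s
T = 4.32481 s / 3600.0 = 0.001201 h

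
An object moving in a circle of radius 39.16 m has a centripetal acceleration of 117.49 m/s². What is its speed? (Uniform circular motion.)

v = √(a_c × r) = √(117.49 × 39.16) = 67.83 m/s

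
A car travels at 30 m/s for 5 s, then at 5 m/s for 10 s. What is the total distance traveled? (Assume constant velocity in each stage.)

d₁ = v₁t₁ = 30 × 5 = 150 m
d₂ = v₂t₂ = 5 × 10 = 50 m
d_total = 150 + 50 = 200 m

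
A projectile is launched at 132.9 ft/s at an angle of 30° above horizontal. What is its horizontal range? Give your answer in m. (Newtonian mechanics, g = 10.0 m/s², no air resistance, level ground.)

v₀ = 132.9 ft/s × 0.3048 = 40.5079 m/s
R = v₀² × sin(2θ) / g = 40.5079² × sin(2 × 30°) / 10.0 = 1640.89 × 0.866025 / 10.0 = 142.1 m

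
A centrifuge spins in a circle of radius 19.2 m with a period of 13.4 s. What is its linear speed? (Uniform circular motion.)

v = 2πr/T = 2π×19.2/13.4 = 9.0 m/s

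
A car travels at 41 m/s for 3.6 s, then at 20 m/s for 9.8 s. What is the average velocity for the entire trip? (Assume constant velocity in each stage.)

d₁ = v₁t₁ = 41 × 3.6 = 147.6 m
d₂ = v₂t₂ = 20 × 9.8 = 196.0 m
d_total = 343.6 m, t_total = 13.4 s
v_avg = d_total/t_total = 343.6/13.4 = 25.64 m/s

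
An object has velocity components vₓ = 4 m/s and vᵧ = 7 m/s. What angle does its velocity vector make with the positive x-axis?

θ = arctan(vᵧ/vₓ) = arctan(7/4) = 60.26°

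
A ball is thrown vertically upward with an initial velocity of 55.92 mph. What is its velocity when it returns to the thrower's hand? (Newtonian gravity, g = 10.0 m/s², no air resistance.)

By conservation of energy (no air resistance), the ball returns to the throw height with the same speed as launch, but directed downward.
|v_ground| = v₀ = 55.92 mph
v_ground = 55.92 mph (downward)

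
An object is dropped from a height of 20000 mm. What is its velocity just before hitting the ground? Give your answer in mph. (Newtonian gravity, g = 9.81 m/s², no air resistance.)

h = 20000 mm × 0.001 = 20.0 m
v = √(2gh) = √(2 × 9.81 × 20.0) = 19.8091 m/s
v = 19.8091 m/s / 0.44704 = 44.31 mph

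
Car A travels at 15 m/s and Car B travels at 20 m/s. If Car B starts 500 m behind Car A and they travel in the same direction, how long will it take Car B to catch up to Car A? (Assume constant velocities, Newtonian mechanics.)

Relative speed: v_rel = 20 - 15 = 5 m/s
Time to catch: t = d₀/v_rel = 500/5 = 100.0 s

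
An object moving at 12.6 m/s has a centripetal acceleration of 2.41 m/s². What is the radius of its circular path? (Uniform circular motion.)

r = v²/a_c = 12.6²/2.41 = 65.88 m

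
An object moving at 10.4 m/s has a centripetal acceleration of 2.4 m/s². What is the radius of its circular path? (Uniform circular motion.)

r = v²/a_c = 10.4²/2.4 = 45.07 m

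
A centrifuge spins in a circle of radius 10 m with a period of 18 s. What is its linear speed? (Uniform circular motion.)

v = 2πr/T = 2π×10/18 = 3.49 m/s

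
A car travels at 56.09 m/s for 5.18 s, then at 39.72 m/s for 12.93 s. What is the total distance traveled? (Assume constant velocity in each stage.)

d₁ = v₁t₁ = 56.09 × 5.18 = 290.5462 m
d₂ = v₂t₂ = 39.72 × 12.93 = 513.5796 m
d_total = 290.5462 + 513.5796 = 804.13 m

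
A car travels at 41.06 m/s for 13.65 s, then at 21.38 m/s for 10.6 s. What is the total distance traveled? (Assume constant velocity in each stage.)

d₁ = v₁t₁ = 41.06 × 13.65 = 560.469 m
d₂ = v₂t₂ = 21.38 × 10.6 = 226.628 m
d_total = 560.469 + 226.628 = 787.1 m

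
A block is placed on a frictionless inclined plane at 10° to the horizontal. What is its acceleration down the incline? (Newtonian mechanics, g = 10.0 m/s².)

a = g sin(θ) = 10.0 × sin(10°) = 10.0 × 0.1736 = 1.74 m/s²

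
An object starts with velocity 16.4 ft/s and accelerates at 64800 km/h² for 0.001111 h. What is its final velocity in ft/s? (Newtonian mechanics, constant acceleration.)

v₀ = 16.4 ft/s × 0.3048 = 4.99872 m/s
a = 64800 km/h² × 7.716049382716049e-05 = 5.0 m/s²
t = 0.001111 h × 3600.0 = 3.9996 s
v = v₀ + a × t = 4.99872 + 5.0 × 3.9996 = 24.9967 m/s
v = 24.9967 m/s / 0.3048 = 82.01 ft/s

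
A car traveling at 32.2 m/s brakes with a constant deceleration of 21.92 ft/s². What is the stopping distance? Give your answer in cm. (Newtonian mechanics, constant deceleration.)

a = 21.92 ft/s² × 0.3048 = 6.68122 m/s²
d = v₀² / (2a) = 32.2² / (2 × 6.68122) = 1036.84 / 13.3624 = 77.5938 m
d = 77.5938 m / 0.01 = 7759 cm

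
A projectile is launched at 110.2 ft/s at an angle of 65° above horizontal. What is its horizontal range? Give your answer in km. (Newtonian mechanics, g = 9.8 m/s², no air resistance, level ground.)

v₀ = 110.2 ft/s × 0.3048 = 33.589 m/s
R = v₀² × sin(2θ) / g = 33.589² × sin(2 × 65°) / 9.8 = 1128.22 × 0.766044 / 9.8 = 88.1904 m
R = 88.1904 m / 1000.0 = 0.08819 km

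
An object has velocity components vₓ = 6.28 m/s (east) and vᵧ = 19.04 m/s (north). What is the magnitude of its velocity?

|v| = √(vₓ² + vᵧ²) = √(6.28² + 19.04²) = √(401.96) = 20.05 m/s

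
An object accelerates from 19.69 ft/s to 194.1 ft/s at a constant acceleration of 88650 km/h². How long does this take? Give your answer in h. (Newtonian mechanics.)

v₀ = 19.69 ft/s × 0.3048 = 6.00151 m/s
v = 194.1 ft/s × 0.3048 = 59.1617 m/s
a = 88650 km/h² × 7.716049382716049e-05 = 6.84028 m/s²
t = (v - v₀) / a = (59.1617 - 6.00151) / 6.84028 = 7.77164 s
t = 7.77164 s / 3600.0 = 0.002159 h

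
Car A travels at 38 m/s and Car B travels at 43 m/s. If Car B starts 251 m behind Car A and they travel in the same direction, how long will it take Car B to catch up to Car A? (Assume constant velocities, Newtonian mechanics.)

Relative speed: v_rel = 43 - 38 = 5 m/s
Time to catch: t = d₀/v_rel = 251/5 = 50.2 s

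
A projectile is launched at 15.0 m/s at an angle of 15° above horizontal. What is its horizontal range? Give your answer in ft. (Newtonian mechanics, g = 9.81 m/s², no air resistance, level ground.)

R = v₀² × sin(2θ) / g = 15.0² × sin(2 × 15°) / 9.81 = 225.0 × 0.5 / 9.81 = 11.4679 m
R = 11.4679 m / 0.3048 = 37.62 ft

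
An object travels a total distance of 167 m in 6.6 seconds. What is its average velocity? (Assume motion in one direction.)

v_avg = Δd / Δt = 167 / 6.6 = 25.3 m/s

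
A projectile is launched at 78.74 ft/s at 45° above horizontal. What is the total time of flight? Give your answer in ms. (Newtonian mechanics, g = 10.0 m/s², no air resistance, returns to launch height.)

v₀ = 78.74 ft/s × 0.3048 = 24.0 m/s
T = 2 × v₀ × sin(θ) / g = 2 × 24.0 × sin(45°) / 10.0 = 2 × 24.0 × 0.707107 / 10.0 = 3.39411 s
T = 3.39411 s / 0.001 = 3394 ms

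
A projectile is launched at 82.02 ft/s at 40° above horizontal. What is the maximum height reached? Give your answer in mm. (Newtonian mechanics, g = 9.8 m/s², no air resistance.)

v₀ = 82.02 ft/s × 0.3048 = 24.9997 m/s
H = v₀² × sin²(θ) / (2g) = 24.9997² × sin(40°)² / (2 × 9.8) = 624.985 × 0.413176 / 19.6 = 13.1749 m
H = 13.1749 m / 0.001 = 13170 mm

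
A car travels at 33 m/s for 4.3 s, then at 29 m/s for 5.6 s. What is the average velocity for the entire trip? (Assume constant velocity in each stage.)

d₁ = v₁t₁ = 33 × 4.3 = 141.9 m
d₂ = v₂t₂ = 29 × 5.6 = 162.4 m
d_total = 304.3 m, t_total = 9.9 s
v_avg = d_total/t_total = 304.3/9.9 = 30.74 m/s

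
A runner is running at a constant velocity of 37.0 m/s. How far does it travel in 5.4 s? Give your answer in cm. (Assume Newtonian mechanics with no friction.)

d = v × t = 37.0 × 5.4 = 199.8 m
d = 199.8 m / 0.01 = 19980 cm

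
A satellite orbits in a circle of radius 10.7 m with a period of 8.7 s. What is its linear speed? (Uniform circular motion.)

v = 2πr/T = 2π×10.7/8.7 = 7.73 m/s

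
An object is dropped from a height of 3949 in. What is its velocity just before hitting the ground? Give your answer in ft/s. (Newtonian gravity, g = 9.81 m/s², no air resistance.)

h = 3949 in × 0.0254 = 100.305 m
v = √(2gh) = √(2 × 9.81 × 100.305) = 44.362 m/s
v = 44.362 m/s / 0.3048 = 145.5 ft/s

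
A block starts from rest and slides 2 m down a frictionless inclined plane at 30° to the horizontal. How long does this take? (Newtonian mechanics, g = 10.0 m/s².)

a = g sin(θ) = 10.0 × sin(30°) = 5.0 m/s²
t = √(2d/a) = √(2 × 2 / 5.0) = 0.89 s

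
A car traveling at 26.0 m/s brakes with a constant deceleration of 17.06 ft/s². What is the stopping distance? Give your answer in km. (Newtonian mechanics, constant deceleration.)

a = 17.06 ft/s² × 0.3048 = 5.19989 m/s²
d = v₀² / (2a) = 26.0² / (2 × 5.19989) = 676.0 / 10.3998 = 65.0013 m
d = 65.0013 m / 1000.0 = 0.065 km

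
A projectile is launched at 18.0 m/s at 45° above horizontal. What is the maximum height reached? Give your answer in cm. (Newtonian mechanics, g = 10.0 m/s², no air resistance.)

H = v₀² × sin²(θ) / (2g) = 18.0² × sin(45°)² / (2 × 10.0) = 324.0 × 0.5 / 20.0 = 8.1 m
H = 8.1 m / 0.01 = 810.0 cm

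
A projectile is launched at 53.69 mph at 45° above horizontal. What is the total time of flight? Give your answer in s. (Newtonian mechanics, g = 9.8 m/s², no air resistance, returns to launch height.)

v₀ = 53.69 mph × 0.44704 = 24.0016 m/s
T = 2 × v₀ × sin(θ) / g = 2 × 24.0016 × sin(45°) / 9.8 = 2 × 24.0016 × 0.707107 / 9.8 = 3.464 s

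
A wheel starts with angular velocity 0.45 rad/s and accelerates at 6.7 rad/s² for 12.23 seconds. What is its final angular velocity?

ω = ω₀ + αt = 0.45 + 6.7 × 12.23 = 82.39 rad/s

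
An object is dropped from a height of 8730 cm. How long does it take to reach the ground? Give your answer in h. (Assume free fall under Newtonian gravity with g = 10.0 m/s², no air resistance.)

h = 8730 cm × 0.01 = 87.3 m
t = √(2h/g) = √(2 × 87.3 / 10.0) = 4.17852 s
t = 4.17852 s / 3600.0 = 0.001161 h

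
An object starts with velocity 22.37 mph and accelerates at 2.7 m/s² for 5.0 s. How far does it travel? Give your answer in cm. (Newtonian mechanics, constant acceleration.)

v₀ = 22.37 mph × 0.44704 = 10.0003 m/s
d = v₀ × t + ½ × a × t² = 10.0003 × 5.0 + 0.5 × 2.7 × 5.0² = 83.7515 m
d = 83.7515 m / 0.01 = 8375 cm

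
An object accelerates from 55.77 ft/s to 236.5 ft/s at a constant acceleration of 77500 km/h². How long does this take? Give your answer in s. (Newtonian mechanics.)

v₀ = 55.77 ft/s × 0.3048 = 16.9987 m/s
v = 236.5 ft/s × 0.3048 = 72.0852 m/s
a = 77500 km/h² × 7.716049382716049e-05 = 5.97994 m/s²
t = (v - v₀) / a = (72.0852 - 16.9987) / 5.97994 = 9.212 s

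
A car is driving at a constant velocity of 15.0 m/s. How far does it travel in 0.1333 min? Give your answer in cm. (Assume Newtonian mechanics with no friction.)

t = 0.1333 min × 60.0 = 7.998 s
d = v × t = 15.0 × 7.998 = 119.97 m
d = 119.97 m / 0.01 = 12000 cm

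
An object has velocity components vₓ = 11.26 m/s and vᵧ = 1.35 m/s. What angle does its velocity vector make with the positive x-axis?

θ = arctan(vᵧ/vₓ) = arctan(1.35/11.26) = 6.84°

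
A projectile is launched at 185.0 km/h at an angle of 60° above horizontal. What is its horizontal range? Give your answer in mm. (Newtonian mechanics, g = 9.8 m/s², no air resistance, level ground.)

v₀ = 185.0 km/h × 0.2777777777777778 = 51.3889 m/s
R = v₀² × sin(2θ) / g = 51.3889² × sin(2 × 60°) / 9.8 = 2640.82 × 0.866025 / 9.8 = 233.369 m
R = 233.369 m / 0.001 = 233400 mm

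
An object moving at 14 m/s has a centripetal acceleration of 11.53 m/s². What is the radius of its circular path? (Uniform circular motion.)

r = v²/a_c = 14²/11.53 = 17.0 m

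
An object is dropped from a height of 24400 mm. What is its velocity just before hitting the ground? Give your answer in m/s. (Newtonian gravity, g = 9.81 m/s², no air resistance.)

h = 24400 mm × 0.001 = 24.4 m
v = √(2gh) = √(2 × 9.81 × 24.4) = 21.88 m/s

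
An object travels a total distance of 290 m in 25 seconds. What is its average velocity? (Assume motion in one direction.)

v_avg = Δd / Δt = 290 / 25 = 11.6 m/s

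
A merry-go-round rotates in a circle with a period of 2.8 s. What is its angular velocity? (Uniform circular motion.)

ω = 2π/T = 2π/2.8 = 2.244 rad/s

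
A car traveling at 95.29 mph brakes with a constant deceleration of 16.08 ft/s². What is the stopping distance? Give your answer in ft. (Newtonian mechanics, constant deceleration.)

v₀ = 95.29 mph × 0.44704 = 42.5984 m/s
a = 16.08 ft/s² × 0.3048 = 4.90118 m/s²
d = v₀² / (2a) = 42.5984² / (2 × 4.90118) = 1814.62 / 9.80236 = 185.121 m
d = 185.121 m / 0.3048 = 607.4 ft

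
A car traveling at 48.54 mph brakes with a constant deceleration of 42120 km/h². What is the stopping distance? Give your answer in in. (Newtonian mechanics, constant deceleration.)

v₀ = 48.54 mph × 0.44704 = 21.6993 m/s
a = 42120 km/h² × 7.716049382716049e-05 = 3.25 m/s²
d = v₀² / (2a) = 21.6993² / (2 × 3.25) = 470.86 / 6.5 = 72.44 m
d = 72.44 m / 0.0254 = 2852 in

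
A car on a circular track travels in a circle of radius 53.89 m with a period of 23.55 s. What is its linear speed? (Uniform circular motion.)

v = 2πr/T = 2π×53.89/23.55 = 14.38 m/s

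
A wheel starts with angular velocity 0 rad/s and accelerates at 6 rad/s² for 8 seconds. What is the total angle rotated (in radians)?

θ = ω₀t + ½αt² = 0×8 + ½×6×8² = 192.0 rad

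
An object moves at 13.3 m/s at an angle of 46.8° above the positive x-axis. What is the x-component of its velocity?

vₓ = v cos(θ) = 13.3 × cos(46.8°) = 9.1 m/s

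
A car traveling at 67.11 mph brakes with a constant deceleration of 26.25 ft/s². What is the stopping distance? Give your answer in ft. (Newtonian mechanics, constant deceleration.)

v₀ = 67.11 mph × 0.44704 = 30.0009 m/s
a = 26.25 ft/s² × 0.3048 = 8.001 m/s²
d = v₀² / (2a) = 30.0009² / (2 × 8.001) = 900.054 / 16.002 = 56.2463 m
d = 56.2463 m / 0.3048 = 184.5 ft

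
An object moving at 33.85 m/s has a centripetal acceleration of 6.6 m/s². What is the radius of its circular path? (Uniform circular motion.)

r = v²/a_c = 33.85²/6.6 = 173.61 m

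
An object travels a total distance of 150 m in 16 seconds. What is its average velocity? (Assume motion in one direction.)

v_avg = Δd / Δt = 150 / 16 = 9.38 m/s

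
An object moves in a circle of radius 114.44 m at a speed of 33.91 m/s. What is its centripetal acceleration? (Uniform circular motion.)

a_c = v²/r = 33.91²/114.44 = 1149.8881/114.44 = 10.05 m/s²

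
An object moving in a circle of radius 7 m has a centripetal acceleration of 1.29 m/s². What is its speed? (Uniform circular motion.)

v = √(a_c × r) = √(1.29 × 7) = 3.0 m/s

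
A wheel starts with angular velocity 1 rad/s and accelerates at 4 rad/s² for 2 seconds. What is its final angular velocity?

ω = ω₀ + αt = 1 + 4 × 2 = 9 rad/s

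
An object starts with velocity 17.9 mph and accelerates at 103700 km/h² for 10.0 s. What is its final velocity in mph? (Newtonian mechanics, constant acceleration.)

v₀ = 17.9 mph × 0.44704 = 8.00202 m/s
a = 103700 km/h² × 7.716049382716049e-05 = 8.00154 m/s²
v = v₀ + a × t = 8.00202 + 8.00154 × 10.0 = 88.0174 m/s
v = 88.0174 m/s / 0.44704 = 196.9 mph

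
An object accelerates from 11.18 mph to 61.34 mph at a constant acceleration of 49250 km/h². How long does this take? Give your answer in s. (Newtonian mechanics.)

v₀ = 11.18 mph × 0.44704 = 4.99791 m/s
v = 61.34 mph × 0.44704 = 27.4214 m/s
a = 49250 km/h² × 7.716049382716049e-05 = 3.80015 m/s²
t = (v - v₀) / a = (27.4214 - 4.99791) / 3.80015 = 5.901 s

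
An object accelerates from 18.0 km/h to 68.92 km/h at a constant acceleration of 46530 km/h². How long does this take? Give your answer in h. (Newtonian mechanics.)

v₀ = 18.0 km/h × 0.2777777777777778 = 5.0 m/s
v = 68.92 km/h × 0.2777777777777778 = 19.1444 m/s
a = 46530 km/h² × 7.716049382716049e-05 = 3.59028 m/s²
t = (v - v₀) / a = (19.1444 - 5.0) / 3.59028 = 3.93964 s
t = 3.93964 s / 3600.0 = 0.001094 h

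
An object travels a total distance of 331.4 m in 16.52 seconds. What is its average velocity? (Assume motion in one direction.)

v_avg = Δd / Δt = 331.4 / 16.52 = 20.06 m/s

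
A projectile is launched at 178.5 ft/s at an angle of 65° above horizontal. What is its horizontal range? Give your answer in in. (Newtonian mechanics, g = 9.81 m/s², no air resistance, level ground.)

v₀ = 178.5 ft/s × 0.3048 = 54.4068 m/s
R = v₀² × sin(2θ) / g = 54.4068² × sin(2 × 65°) / 9.81 = 2960.1 × 0.766044 / 9.81 = 231.149 m
R = 231.149 m / 0.0254 = 9100 in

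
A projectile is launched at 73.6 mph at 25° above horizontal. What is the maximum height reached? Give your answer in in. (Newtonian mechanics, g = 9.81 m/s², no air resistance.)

v₀ = 73.6 mph × 0.44704 = 32.9021 m/s
H = v₀² × sin²(θ) / (2g) = 32.9021² × sin(25°)² / (2 × 9.81) = 1082.55 × 0.178606 / 19.62 = 9.85474 m
H = 9.85474 m / 0.0254 = 388.0 in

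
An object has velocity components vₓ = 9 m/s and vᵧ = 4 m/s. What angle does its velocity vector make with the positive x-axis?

θ = arctan(vᵧ/vₓ) = arctan(4/9) = 23.96°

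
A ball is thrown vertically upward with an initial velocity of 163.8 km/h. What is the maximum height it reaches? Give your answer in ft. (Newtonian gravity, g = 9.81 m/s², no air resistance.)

v₀ = 163.8 km/h × 0.2777777777777778 = 45.5 m/s
h_max = v₀² / (2g) = 45.5² / (2 × 9.81) = 2070.25 / 19.62 = 105.517 m
h_max = 105.517 m / 0.3048 = 346.2 ft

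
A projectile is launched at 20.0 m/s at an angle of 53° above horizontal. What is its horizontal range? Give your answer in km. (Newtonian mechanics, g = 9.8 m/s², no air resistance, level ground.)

R = v₀² × sin(2θ) / g = 20.0² × sin(2 × 53°) / 9.8 = 400.0 × 0.961262 / 9.8 = 39.2352 m
R = 39.2352 m / 1000.0 = 0.03924 km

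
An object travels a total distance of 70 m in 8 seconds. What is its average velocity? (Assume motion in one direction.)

v_avg = Δd / Δt = 70 / 8 = 8.75 m/s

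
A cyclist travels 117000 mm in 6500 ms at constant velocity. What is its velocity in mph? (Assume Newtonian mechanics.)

d = 117000 mm × 0.001 = 117.0 m
t = 6500 ms × 0.001 = 6.5 s
v = d / t = 117.0 / 6.5 = 18.0 m/s
v = 18.0 m/s / 0.44704 = 40.26 mph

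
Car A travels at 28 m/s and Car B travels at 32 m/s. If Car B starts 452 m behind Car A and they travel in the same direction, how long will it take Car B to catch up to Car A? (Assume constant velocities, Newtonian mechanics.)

Relative speed: v_rel = 32 - 28 = 4 m/s
Time to catch: t = d₀/v_rel = 452/4 = 113.0 s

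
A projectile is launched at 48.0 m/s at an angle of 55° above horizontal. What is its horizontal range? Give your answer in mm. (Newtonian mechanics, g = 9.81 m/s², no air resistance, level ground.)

R = v₀² × sin(2θ) / g = 48.0² × sin(2 × 55°) / 9.81 = 2304.0 × 0.939693 / 9.81 = 220.699 m
R = 220.699 m / 0.001 = 220700 mm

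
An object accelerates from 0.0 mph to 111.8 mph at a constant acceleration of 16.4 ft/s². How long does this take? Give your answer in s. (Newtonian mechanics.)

v₀ = 0.0 mph × 0.44704 = 0.0 m/s
v = 111.8 mph × 0.44704 = 49.9791 m/s
a = 16.4 ft/s² × 0.3048 = 4.99872 m/s²
t = (v - v₀) / a = (49.9791 - 0.0) / 4.99872 = 9.998 s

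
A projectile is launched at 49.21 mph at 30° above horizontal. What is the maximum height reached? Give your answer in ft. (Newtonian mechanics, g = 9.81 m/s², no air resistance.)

v₀ = 49.21 mph × 0.44704 = 21.9988 m/s
H = v₀² × sin²(θ) / (2g) = 21.9988² × sin(30°)² / (2 × 9.81) = 483.947 × 0.25 / 19.62 = 6.1665 m
H = 6.1665 m / 0.3048 = 20.23 ft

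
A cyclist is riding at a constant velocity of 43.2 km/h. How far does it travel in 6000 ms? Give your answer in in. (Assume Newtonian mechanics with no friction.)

v = 43.2 km/h × 0.2777777777777778 = 12.0 m/s
t = 6000 ms × 0.001 = 6.0 s
d = v × t = 12.0 × 6.0 = 72.0 m
d = 72.0 m / 0.0254 = 2835 in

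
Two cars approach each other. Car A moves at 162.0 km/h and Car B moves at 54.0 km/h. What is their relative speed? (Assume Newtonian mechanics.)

v_rel = v_A + v_B = 162.0 + 54.0 = 216.0 km/h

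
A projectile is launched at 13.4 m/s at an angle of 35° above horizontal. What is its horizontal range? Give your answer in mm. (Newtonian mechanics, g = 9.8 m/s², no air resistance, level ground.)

R = v₀² × sin(2θ) / g = 13.4² × sin(2 × 35°) / 9.8 = 179.56 × 0.939693 / 9.8 = 17.2175 m
R = 17.2175 m / 0.001 = 17220 mm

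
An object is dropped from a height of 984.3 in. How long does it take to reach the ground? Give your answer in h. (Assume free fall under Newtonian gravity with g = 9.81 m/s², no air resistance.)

h = 984.3 in × 0.0254 = 25.0012 m
t = √(2h/g) = √(2 × 25.0012 / 9.81) = 2.25767 s
t = 2.25767 s / 3600.0 = 0.0006271 h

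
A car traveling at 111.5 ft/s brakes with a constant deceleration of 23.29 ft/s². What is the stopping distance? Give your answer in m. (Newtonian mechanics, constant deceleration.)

v₀ = 111.5 ft/s × 0.3048 = 33.9852 m/s
a = 23.29 ft/s² × 0.3048 = 7.09879 m/s²
d = v₀² / (2a) = 33.9852² / (2 × 7.09879) = 1154.99 / 14.1976 = 81.35 m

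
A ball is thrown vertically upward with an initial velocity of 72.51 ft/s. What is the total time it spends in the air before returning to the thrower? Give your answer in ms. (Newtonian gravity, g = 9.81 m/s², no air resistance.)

v₀ = 72.51 ft/s × 0.3048 = 22.101 m/s
t_total = 2 × v₀ / g = 2 × 22.101 / 9.81 = 4.50581 s
t_total = 4.50581 s / 0.001 = 4506 ms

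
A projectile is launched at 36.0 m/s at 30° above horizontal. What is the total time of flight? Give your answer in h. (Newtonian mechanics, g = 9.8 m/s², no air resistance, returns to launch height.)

T = 2 × v₀ × sin(θ) / g = 2 × 36.0 × sin(30°) / 9.8 = 2 × 36.0 × 0.5 / 9.8 = 3.67347 s
T = 3.67347 s / 3600.0 = 0.00102 h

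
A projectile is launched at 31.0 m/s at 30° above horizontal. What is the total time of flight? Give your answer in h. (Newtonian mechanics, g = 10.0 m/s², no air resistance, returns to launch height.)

T = 2 × v₀ × sin(θ) / g = 2 × 31.0 × sin(30°) / 10.0 = 2 × 31.0 × 0.5 / 10.0 = 3.1 s
T = 3.1 s / 3600.0 = 0.0008611 h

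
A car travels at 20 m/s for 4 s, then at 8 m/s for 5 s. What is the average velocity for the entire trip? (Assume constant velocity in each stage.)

d₁ = v₁t₁ = 20 × 4 = 80 m
d₂ = v₂t₂ = 8 × 5 = 40 m
d_total = 120 m, t_total = 9 s
v_avg = d_total/t_total = 120/9 = 13.33 m/s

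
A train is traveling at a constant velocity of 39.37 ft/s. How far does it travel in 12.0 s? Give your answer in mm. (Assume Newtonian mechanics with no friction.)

v = 39.37 ft/s × 0.3048 = 12.0 m/s
d = v × t = 12.0 × 12.0 = 144.0 m
d = 144.0 m / 0.001 = 144000 mm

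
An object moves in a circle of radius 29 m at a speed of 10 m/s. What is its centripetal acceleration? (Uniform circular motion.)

a_c = v²/r = 10²/29 = 100/29 = 3.45 m/s²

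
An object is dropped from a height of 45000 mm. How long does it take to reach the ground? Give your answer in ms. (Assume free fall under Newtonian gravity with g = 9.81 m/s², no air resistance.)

h = 45000 mm × 0.001 = 45.0 m
t = √(2h/g) = √(2 × 45.0 / 9.81) = 3.02891 s
t = 3.02891 s / 0.001 = 3029 ms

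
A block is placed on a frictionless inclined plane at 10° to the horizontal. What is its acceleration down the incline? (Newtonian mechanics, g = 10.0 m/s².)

a = g sin(θ) = 10.0 × sin(10°) = 10.0 × 0.1736 = 1.74 m/s²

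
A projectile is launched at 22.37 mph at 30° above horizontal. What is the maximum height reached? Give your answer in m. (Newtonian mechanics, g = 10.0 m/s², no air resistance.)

v₀ = 22.37 mph × 0.44704 = 10.0003 m/s
H = v₀² × sin²(θ) / (2g) = 10.0003² × sin(30°)² / (2 × 10.0) = 100.006 × 0.25 / 20.0 = 1.25 m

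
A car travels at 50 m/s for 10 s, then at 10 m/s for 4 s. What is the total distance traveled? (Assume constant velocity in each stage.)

d₁ = v₁t₁ = 50 × 10 = 500 m
d₂ = v₂t₂ = 10 × 4 = 40 m
d_total = 500 + 40 = 540 m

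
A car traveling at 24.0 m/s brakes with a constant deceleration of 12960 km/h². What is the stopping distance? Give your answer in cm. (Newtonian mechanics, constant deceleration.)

a = 12960 km/h² × 7.716049382716049e-05 = 1.0 m/s²
d = v₀² / (2a) = 24.0² / (2 × 1.0) = 576.0 / 2.0 = 288.0 m
d = 288.0 m / 0.01 = 28800 cm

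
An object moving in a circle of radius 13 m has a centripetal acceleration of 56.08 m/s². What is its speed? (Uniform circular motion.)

v = √(a_c × r) = √(56.08 × 13) = 27.0 m/s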